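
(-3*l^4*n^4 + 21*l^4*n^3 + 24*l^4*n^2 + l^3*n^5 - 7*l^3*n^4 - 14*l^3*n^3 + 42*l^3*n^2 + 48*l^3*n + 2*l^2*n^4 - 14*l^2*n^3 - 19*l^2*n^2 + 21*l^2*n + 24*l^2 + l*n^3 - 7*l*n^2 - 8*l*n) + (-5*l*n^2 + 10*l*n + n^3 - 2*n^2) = -3*l^4*n^4 + 21*l^4*n^3 + 24*l^4*n^2 + l^3*n^5 - 7*l^3*n^4 - 14*l^3*n^3 + 42*l^3*n^2 + 48*l^3*n + 2*l^2*n^4 - 14*l^2*n^3 - 19*l^2*n^2 + 21*l^2*n + 24*l^2 + l*n^3 - 12*l*n^2 + 2*l*n + n^3 - 2*n^2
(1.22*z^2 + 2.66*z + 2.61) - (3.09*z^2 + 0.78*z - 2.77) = -1.87*z^2 + 1.88*z + 5.38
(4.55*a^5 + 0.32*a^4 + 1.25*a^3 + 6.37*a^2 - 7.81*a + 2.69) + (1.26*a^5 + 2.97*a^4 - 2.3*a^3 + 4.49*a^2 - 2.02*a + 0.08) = 5.81*a^5 + 3.29*a^4 - 1.05*a^3 + 10.86*a^2 - 9.83*a + 2.77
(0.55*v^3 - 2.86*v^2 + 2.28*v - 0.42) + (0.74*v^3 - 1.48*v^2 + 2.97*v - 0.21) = 1.29*v^3 - 4.34*v^2 + 5.25*v - 0.63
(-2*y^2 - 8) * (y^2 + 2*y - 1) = -2*y^4 - 4*y^3 - 6*y^2 - 16*y + 8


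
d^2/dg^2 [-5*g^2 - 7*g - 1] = -10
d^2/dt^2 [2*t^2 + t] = 4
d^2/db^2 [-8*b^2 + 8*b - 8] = -16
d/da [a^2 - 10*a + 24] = 2*a - 10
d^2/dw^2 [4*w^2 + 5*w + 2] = 8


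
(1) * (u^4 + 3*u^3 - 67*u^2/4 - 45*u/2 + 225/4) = u^4 + 3*u^3 - 67*u^2/4 - 45*u/2 + 225/4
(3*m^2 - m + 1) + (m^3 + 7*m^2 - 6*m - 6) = m^3 + 10*m^2 - 7*m - 5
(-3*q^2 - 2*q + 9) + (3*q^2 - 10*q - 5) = 4 - 12*q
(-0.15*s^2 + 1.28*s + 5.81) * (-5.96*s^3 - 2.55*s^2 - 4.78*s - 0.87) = 0.894*s^5 - 7.2463*s^4 - 37.1746*s^3 - 20.8034*s^2 - 28.8854*s - 5.0547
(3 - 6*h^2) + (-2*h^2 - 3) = -8*h^2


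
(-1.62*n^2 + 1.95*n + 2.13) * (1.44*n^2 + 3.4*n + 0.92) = -2.3328*n^4 - 2.7*n^3 + 8.2068*n^2 + 9.036*n + 1.9596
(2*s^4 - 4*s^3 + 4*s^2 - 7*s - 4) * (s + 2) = 2*s^5 - 4*s^3 + s^2 - 18*s - 8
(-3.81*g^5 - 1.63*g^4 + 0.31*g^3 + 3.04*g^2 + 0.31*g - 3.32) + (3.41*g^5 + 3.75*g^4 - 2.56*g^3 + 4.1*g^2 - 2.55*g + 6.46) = -0.4*g^5 + 2.12*g^4 - 2.25*g^3 + 7.14*g^2 - 2.24*g + 3.14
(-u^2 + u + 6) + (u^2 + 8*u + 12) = 9*u + 18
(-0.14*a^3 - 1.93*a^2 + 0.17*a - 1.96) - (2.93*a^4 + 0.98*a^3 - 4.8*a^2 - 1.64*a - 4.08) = -2.93*a^4 - 1.12*a^3 + 2.87*a^2 + 1.81*a + 2.12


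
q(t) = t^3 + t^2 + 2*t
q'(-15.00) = 647.00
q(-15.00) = -3180.00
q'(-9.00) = 227.00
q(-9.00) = -666.00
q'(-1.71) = 7.35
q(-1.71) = -5.50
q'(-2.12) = 11.24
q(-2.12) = -9.27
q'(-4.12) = 44.68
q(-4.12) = -61.20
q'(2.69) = 29.09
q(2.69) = 32.08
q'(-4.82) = 62.06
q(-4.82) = -98.39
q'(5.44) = 101.66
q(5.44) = 201.46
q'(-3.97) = 41.34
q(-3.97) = -54.75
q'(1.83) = 15.71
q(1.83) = 13.14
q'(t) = 3*t^2 + 2*t + 2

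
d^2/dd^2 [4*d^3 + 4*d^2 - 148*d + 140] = 24*d + 8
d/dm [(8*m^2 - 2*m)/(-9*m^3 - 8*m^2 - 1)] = 2*(m^2*(4*m - 1)*(27*m + 16) + (1 - 8*m)*(9*m^3 + 8*m^2 + 1))/(9*m^3 + 8*m^2 + 1)^2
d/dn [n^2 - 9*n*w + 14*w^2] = 2*n - 9*w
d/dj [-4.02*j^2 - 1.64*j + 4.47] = -8.04*j - 1.64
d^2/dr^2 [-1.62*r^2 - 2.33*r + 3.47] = -3.24000000000000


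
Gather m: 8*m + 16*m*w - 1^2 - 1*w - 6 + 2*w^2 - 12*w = m*(16*w + 8) + 2*w^2 - 13*w - 7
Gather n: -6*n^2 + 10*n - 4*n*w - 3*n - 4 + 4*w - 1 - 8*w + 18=-6*n^2 + n*(7 - 4*w) - 4*w + 13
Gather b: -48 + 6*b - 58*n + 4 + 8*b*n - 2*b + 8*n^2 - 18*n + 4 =b*(8*n + 4) + 8*n^2 - 76*n - 40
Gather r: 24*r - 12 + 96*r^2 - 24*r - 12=96*r^2 - 24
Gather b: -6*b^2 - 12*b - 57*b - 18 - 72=-6*b^2 - 69*b - 90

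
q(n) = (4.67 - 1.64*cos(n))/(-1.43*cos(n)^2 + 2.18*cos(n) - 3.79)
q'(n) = (4.67 - 1.64*cos(n))*(-2.86*sin(n)*cos(n) + 2.18*sin(n))/(-1.43*cos(n)^2 + 2.18*cos(n) - 3.79)^2 + 1.64*sin(n)/(-1.43*cos(n)^2 + 2.18*cos(n) - 3.79) = (2.3452*cos(n)^2 - 13.3562*cos(n) + 3.965)*sin(n)/(2.0449*cos(n)^4 - 6.2348*cos(n)^3 + 15.5918*cos(n)^2 - 16.5244*cos(n) + 14.3641)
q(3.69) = -0.91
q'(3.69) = -0.20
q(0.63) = -1.13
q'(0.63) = -0.36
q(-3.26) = -0.86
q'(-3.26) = 0.04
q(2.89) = -0.86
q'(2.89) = 0.09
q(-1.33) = -1.28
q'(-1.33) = -0.08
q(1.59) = -1.23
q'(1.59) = 0.29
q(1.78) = -1.16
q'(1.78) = 0.36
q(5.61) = -1.14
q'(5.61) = 0.36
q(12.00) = -1.11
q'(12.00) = 0.34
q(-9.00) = -0.89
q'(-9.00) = -0.15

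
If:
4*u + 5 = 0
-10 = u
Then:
No Solution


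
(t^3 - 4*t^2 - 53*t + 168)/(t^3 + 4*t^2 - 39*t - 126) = (t^2 - 11*t + 24)/(t^2 - 3*t - 18)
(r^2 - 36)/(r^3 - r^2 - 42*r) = (r - 6)/(r*(r - 7))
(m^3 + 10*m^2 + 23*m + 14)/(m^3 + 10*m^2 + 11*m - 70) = (m^2 + 3*m + 2)/(m^2 + 3*m - 10)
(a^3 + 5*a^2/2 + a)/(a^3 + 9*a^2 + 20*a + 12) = a*(2*a + 1)/(2*(a^2 + 7*a + 6))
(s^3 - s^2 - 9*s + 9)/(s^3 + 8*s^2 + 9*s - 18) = (s - 3)/(s + 6)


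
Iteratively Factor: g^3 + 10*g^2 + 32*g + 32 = (g + 4)*(g^2 + 6*g + 8) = (g + 2)*(g + 4)*(g + 4)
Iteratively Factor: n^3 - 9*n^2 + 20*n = (n - 5)*(n^2 - 4*n) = n*(n - 5)*(n - 4)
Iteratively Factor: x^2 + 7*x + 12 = (x + 4)*(x + 3)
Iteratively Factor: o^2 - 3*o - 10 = (o - 5)*(o + 2)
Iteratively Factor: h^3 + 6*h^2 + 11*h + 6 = (h + 2)*(h^2 + 4*h + 3) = (h + 1)*(h + 2)*(h + 3)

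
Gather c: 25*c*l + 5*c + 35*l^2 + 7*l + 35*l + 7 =c*(25*l + 5) + 35*l^2 + 42*l + 7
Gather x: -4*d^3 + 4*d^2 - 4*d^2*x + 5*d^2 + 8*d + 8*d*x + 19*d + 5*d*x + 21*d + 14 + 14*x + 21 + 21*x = -4*d^3 + 9*d^2 + 48*d + x*(-4*d^2 + 13*d + 35) + 35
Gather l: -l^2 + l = -l^2 + l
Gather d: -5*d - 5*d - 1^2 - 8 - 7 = -10*d - 16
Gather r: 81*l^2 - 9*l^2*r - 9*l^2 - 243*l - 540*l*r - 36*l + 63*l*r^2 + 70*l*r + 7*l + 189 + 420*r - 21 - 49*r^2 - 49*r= 72*l^2 - 272*l + r^2*(63*l - 49) + r*(-9*l^2 - 470*l + 371) + 168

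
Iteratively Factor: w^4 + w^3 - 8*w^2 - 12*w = (w)*(w^3 + w^2 - 8*w - 12) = w*(w + 2)*(w^2 - w - 6) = w*(w - 3)*(w + 2)*(w + 2)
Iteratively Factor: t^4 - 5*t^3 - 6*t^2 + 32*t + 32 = (t - 4)*(t^3 - t^2 - 10*t - 8) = (t - 4)^2*(t^2 + 3*t + 2) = (t - 4)^2*(t + 2)*(t + 1)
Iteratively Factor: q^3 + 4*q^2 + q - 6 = (q + 3)*(q^2 + q - 2) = (q - 1)*(q + 3)*(q + 2)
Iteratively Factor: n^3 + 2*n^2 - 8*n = (n - 2)*(n^2 + 4*n) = n*(n - 2)*(n + 4)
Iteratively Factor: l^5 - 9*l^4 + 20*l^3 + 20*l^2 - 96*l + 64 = (l - 4)*(l^4 - 5*l^3 + 20*l - 16) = (l - 4)*(l - 1)*(l^3 - 4*l^2 - 4*l + 16) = (l - 4)^2*(l - 1)*(l^2 - 4) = (l - 4)^2*(l - 1)*(l + 2)*(l - 2)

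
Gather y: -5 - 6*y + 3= -6*y - 2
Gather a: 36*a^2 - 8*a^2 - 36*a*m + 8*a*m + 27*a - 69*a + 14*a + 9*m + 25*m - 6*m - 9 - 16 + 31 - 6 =28*a^2 + a*(-28*m - 28) + 28*m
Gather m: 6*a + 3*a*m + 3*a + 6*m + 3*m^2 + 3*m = 9*a + 3*m^2 + m*(3*a + 9)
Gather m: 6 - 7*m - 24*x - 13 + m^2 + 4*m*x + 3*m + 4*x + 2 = m^2 + m*(4*x - 4) - 20*x - 5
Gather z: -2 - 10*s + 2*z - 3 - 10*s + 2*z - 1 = -20*s + 4*z - 6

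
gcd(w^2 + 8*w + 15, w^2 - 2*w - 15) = w + 3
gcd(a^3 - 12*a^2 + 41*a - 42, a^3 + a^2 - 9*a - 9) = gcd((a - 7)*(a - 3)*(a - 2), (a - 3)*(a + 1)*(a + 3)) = a - 3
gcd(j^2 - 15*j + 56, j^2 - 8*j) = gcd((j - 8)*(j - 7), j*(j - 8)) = j - 8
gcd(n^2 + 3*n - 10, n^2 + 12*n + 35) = n + 5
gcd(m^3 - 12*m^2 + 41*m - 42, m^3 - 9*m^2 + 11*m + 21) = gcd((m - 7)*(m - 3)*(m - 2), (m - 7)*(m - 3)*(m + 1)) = m^2 - 10*m + 21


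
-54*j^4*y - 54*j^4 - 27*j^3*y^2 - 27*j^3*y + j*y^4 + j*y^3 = (-6*j + y)*(3*j + y)^2*(j*y + j)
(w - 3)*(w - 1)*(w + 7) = w^3 + 3*w^2 - 25*w + 21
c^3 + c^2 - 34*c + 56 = (c - 4)*(c - 2)*(c + 7)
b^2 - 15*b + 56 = (b - 8)*(b - 7)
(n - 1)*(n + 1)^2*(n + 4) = n^4 + 5*n^3 + 3*n^2 - 5*n - 4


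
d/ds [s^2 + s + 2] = 2*s + 1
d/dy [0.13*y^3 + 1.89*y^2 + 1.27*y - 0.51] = 0.39*y^2 + 3.78*y + 1.27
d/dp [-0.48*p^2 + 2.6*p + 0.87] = 2.6 - 0.96*p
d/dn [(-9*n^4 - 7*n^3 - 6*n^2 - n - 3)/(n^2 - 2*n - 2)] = (-18*n^5 + 47*n^4 + 100*n^3 + 55*n^2 + 30*n - 4)/(n^4 - 4*n^3 + 8*n + 4)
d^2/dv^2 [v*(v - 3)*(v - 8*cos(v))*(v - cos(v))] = 9*v^3*cos(v) + 54*v^2*sin(v) - 27*v^2*cos(v) - 16*v^2*cos(2*v) + 12*v^2 - 108*v*sin(v) - 32*v*sin(2*v) - 54*v*cos(v) + 48*v*cos(2*v) - 18*v + 48*sin(2*v) + 54*cos(v) + 8*cos(2*v) + 8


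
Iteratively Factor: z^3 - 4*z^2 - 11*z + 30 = (z + 3)*(z^2 - 7*z + 10) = (z - 5)*(z + 3)*(z - 2)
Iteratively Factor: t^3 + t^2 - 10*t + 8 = (t + 4)*(t^2 - 3*t + 2) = (t - 1)*(t + 4)*(t - 2)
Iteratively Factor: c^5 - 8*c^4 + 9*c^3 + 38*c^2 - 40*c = (c + 2)*(c^4 - 10*c^3 + 29*c^2 - 20*c) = c*(c + 2)*(c^3 - 10*c^2 + 29*c - 20) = c*(c - 1)*(c + 2)*(c^2 - 9*c + 20) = c*(c - 5)*(c - 1)*(c + 2)*(c - 4)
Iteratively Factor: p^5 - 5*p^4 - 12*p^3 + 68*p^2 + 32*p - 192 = (p - 2)*(p^4 - 3*p^3 - 18*p^2 + 32*p + 96) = (p - 4)*(p - 2)*(p^3 + p^2 - 14*p - 24) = (p - 4)*(p - 2)*(p + 2)*(p^2 - p - 12) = (p - 4)^2*(p - 2)*(p + 2)*(p + 3)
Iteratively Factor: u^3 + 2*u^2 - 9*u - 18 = (u + 2)*(u^2 - 9) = (u + 2)*(u + 3)*(u - 3)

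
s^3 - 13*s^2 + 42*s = s*(s - 7)*(s - 6)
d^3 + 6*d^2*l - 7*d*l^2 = d*(d - l)*(d + 7*l)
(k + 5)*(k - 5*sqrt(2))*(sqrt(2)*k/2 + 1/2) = sqrt(2)*k^3/2 - 9*k^2/2 + 5*sqrt(2)*k^2/2 - 45*k/2 - 5*sqrt(2)*k/2 - 25*sqrt(2)/2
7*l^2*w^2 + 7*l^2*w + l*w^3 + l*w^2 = w*(7*l + w)*(l*w + l)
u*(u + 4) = u^2 + 4*u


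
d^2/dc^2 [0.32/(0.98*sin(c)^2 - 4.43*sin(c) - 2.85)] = (1.229312*sin(c)^4 - 4.167744*sin(c)^3 + 8.01104*sin(c)^2 + 4.295328*sin(c) - 14.347456)/(-0.98*sin(c)^2 + 4.43*sin(c) + 2.85)^3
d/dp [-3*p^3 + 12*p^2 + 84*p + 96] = -9*p^2 + 24*p + 84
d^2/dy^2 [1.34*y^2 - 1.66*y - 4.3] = 2.68000000000000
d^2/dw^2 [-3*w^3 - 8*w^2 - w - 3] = -18*w - 16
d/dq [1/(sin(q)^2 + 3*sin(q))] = -(2*sin(q) + 3)*cos(q)/((sin(q) + 3)^2*sin(q)^2)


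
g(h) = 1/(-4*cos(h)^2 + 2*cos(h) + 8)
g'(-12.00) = -0.05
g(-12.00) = 0.15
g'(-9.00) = -0.47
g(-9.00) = 0.35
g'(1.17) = -0.02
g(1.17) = 0.12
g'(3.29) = -0.33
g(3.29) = 0.47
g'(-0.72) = 0.05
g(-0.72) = 0.14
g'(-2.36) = -0.26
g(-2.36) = 0.22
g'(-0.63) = 0.05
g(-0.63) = 0.14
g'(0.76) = -0.05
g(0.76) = 0.14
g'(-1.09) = 0.02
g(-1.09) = 0.12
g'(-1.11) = 0.02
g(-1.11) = 0.12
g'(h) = (-8*sin(h)*cos(h) + 2*sin(h))/(-4*cos(h)^2 + 2*cos(h) + 8)^2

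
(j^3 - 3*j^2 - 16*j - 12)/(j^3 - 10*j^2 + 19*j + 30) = (j + 2)/(j - 5)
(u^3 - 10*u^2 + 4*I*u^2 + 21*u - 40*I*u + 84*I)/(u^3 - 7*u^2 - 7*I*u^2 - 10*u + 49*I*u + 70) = (u^2 + u*(-3 + 4*I) - 12*I)/(u^2 - 7*I*u - 10)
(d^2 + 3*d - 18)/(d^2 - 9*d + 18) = (d + 6)/(d - 6)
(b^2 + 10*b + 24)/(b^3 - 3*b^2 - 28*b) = (b + 6)/(b*(b - 7))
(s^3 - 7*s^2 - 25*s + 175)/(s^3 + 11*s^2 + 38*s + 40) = (s^2 - 12*s + 35)/(s^2 + 6*s + 8)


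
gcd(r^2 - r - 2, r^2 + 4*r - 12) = r - 2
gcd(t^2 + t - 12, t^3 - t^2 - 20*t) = t + 4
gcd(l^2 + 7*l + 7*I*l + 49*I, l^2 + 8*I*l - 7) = l + 7*I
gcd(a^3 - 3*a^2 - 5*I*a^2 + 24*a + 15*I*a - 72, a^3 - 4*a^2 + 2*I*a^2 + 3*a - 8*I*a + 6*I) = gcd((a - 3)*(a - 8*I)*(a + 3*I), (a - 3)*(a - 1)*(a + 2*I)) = a - 3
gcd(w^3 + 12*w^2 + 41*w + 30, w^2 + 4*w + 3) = w + 1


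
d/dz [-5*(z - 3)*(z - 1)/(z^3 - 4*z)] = 5*(z^4 - 8*z^3 + 13*z^2 - 12)/(z^2*(z^4 - 8*z^2 + 16))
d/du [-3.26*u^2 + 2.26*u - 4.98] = 2.26 - 6.52*u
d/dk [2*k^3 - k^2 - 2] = 2*k*(3*k - 1)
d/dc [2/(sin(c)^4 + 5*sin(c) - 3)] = -2*(4*sin(c)^3 + 5)*cos(c)/(sin(c)^4 + 5*sin(c) - 3)^2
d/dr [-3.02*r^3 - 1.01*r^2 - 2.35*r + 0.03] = -9.06*r^2 - 2.02*r - 2.35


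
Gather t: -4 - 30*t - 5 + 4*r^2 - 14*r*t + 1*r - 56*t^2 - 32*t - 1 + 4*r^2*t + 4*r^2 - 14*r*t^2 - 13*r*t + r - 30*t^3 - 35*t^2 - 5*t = 8*r^2 + 2*r - 30*t^3 + t^2*(-14*r - 91) + t*(4*r^2 - 27*r - 67) - 10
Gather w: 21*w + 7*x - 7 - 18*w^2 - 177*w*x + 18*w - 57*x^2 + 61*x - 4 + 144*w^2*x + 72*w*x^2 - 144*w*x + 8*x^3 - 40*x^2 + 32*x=w^2*(144*x - 18) + w*(72*x^2 - 321*x + 39) + 8*x^3 - 97*x^2 + 100*x - 11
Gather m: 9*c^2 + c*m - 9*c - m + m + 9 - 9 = 9*c^2 + c*m - 9*c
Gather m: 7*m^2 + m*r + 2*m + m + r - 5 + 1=7*m^2 + m*(r + 3) + r - 4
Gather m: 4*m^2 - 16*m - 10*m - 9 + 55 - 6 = 4*m^2 - 26*m + 40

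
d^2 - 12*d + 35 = (d - 7)*(d - 5)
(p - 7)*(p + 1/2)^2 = p^3 - 6*p^2 - 27*p/4 - 7/4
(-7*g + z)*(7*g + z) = -49*g^2 + z^2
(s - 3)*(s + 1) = s^2 - 2*s - 3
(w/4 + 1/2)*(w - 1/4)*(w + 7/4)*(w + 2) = w^4/4 + 11*w^3/8 + 153*w^2/64 + 17*w/16 - 7/16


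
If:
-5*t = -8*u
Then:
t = 8*u/5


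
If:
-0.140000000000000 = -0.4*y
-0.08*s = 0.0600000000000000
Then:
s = -0.75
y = 0.35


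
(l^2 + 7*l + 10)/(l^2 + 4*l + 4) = (l + 5)/(l + 2)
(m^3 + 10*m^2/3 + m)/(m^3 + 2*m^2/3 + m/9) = 3*(m + 3)/(3*m + 1)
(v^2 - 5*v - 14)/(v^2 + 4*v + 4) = (v - 7)/(v + 2)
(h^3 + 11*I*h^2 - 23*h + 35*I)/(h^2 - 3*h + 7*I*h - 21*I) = (h^2 + 4*I*h + 5)/(h - 3)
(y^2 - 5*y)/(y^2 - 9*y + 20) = y/(y - 4)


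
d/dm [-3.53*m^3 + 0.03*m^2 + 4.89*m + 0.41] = -10.59*m^2 + 0.06*m + 4.89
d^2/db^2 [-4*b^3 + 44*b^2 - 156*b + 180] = 88 - 24*b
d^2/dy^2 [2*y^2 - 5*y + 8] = 4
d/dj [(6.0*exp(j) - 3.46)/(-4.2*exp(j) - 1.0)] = -20.532*exp(j)/(4.2*exp(j) + 1.0)^2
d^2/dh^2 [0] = 0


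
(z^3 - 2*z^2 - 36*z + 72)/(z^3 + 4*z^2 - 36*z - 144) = (z - 2)/(z + 4)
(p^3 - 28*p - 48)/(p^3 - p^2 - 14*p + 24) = (p^2 - 4*p - 12)/(p^2 - 5*p + 6)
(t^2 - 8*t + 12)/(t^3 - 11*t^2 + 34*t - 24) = (t - 2)/(t^2 - 5*t + 4)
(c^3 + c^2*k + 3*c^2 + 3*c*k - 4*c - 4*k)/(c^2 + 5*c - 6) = (c^2 + c*k + 4*c + 4*k)/(c + 6)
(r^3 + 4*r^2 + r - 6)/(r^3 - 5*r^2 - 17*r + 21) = (r + 2)/(r - 7)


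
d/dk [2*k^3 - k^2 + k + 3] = 6*k^2 - 2*k + 1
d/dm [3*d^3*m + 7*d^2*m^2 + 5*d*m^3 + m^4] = 3*d^3 + 14*d^2*m + 15*d*m^2 + 4*m^3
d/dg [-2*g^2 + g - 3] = 1 - 4*g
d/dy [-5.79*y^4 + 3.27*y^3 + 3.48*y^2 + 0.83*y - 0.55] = -23.16*y^3 + 9.81*y^2 + 6.96*y + 0.83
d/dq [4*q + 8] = 4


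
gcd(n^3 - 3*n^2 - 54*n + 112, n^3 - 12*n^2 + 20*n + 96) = n - 8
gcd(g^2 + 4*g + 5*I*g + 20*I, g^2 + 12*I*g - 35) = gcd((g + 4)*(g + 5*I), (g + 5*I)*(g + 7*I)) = g + 5*I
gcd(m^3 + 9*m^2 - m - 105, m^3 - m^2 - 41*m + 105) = m^2 + 4*m - 21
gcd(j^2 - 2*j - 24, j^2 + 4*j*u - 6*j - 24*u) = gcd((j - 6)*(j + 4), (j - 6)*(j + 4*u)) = j - 6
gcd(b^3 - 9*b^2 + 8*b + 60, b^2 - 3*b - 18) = b - 6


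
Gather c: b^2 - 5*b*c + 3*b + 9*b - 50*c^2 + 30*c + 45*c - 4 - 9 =b^2 + 12*b - 50*c^2 + c*(75 - 5*b) - 13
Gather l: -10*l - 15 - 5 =-10*l - 20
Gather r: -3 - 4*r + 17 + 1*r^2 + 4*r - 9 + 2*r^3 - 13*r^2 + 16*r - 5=2*r^3 - 12*r^2 + 16*r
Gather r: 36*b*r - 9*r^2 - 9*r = -9*r^2 + r*(36*b - 9)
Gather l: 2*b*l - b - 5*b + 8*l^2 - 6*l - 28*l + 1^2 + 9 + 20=-6*b + 8*l^2 + l*(2*b - 34) + 30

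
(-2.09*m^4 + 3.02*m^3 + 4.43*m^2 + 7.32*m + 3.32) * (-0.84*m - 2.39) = 1.7556*m^5 + 2.4583*m^4 - 10.939*m^3 - 16.7365*m^2 - 20.2836*m - 7.9348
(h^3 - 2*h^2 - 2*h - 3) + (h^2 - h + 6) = h^3 - h^2 - 3*h + 3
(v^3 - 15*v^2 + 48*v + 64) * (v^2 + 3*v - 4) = v^5 - 12*v^4 - v^3 + 268*v^2 - 256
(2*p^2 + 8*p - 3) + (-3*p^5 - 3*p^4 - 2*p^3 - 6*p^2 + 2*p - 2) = -3*p^5 - 3*p^4 - 2*p^3 - 4*p^2 + 10*p - 5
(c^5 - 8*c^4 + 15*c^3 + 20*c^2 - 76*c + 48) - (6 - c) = c^5 - 8*c^4 + 15*c^3 + 20*c^2 - 75*c + 42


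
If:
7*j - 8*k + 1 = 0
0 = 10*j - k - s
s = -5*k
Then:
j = -1/27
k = 5/54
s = -25/54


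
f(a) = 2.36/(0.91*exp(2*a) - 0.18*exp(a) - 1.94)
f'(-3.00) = 0.00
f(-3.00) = -1.21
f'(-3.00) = 0.00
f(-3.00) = -1.21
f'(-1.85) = -0.01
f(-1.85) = -1.21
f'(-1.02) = -0.11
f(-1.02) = -1.25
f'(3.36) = -0.01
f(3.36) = 0.00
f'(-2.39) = 0.00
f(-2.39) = -1.21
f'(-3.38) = 0.00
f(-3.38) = -1.21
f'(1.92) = -0.13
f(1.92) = 0.06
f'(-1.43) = -0.04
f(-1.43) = -1.22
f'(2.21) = -0.07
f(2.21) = 0.03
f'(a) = 2.36*(-1.82*exp(2*a) + 0.18*exp(a))/(0.91*exp(2*a) - 0.18*exp(a) - 1.94)^2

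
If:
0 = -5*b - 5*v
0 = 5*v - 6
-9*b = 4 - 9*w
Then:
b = -6/5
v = 6/5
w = -34/45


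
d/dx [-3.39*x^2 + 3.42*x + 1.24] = 3.42 - 6.78*x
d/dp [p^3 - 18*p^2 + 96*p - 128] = 3*p^2 - 36*p + 96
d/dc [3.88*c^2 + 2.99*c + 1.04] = 7.76*c + 2.99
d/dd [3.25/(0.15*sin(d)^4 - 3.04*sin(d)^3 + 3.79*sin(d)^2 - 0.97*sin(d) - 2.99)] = (-1.95*sin(d)^3 + 29.64*sin(d)^2 - 24.635*sin(d) + 3.1525)*cos(d)/(-0.15*sin(d)^4 + 3.04*sin(d)^3 - 3.79*sin(d)^2 + 0.97*sin(d) + 2.99)^2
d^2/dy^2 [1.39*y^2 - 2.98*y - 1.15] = 2.78000000000000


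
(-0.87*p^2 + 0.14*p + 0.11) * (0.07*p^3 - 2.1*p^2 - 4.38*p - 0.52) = -0.0609*p^5 + 1.8368*p^4 + 3.5243*p^3 - 0.3918*p^2 - 0.5546*p - 0.0572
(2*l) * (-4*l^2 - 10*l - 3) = -8*l^3 - 20*l^2 - 6*l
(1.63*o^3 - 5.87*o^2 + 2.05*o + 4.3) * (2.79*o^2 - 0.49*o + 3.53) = 4.5477*o^5 - 17.176*o^4 + 14.3497*o^3 - 9.7286*o^2 + 5.1295*o + 15.179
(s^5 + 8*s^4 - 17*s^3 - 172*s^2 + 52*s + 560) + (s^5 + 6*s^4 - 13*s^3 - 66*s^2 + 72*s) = 2*s^5 + 14*s^4 - 30*s^3 - 238*s^2 + 124*s + 560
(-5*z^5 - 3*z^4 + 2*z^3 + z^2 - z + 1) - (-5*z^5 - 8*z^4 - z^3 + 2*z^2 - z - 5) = 5*z^4 + 3*z^3 - z^2 + 6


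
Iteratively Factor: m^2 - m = (m)*(m - 1)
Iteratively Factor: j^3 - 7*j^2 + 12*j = (j - 3)*(j^2 - 4*j) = (j - 4)*(j - 3)*(j)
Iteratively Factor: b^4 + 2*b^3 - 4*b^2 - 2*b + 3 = (b + 1)*(b^3 + b^2 - 5*b + 3) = (b - 1)*(b + 1)*(b^2 + 2*b - 3) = (b - 1)^2*(b + 1)*(b + 3)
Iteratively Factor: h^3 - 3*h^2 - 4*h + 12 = (h - 3)*(h^2 - 4) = (h - 3)*(h + 2)*(h - 2)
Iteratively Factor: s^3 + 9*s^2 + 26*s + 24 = (s + 4)*(s^2 + 5*s + 6) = (s + 3)*(s + 4)*(s + 2)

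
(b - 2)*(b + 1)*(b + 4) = b^3 + 3*b^2 - 6*b - 8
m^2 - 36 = (m - 6)*(m + 6)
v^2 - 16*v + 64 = (v - 8)^2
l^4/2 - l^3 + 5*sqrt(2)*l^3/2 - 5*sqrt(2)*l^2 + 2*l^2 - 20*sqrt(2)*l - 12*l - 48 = (l/2 + sqrt(2))*(l - 4)*(l + 2)*(l + 3*sqrt(2))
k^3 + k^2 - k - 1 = (k - 1)*(k + 1)^2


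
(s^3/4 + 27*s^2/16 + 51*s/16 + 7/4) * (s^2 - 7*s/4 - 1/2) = s^5/4 + 5*s^4/4 + 7*s^3/64 - 299*s^2/64 - 149*s/32 - 7/8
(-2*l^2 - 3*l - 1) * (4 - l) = 2*l^3 - 5*l^2 - 11*l - 4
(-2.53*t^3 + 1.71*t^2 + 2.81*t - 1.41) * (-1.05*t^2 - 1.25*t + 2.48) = 2.6565*t^5 + 1.367*t^4 - 11.3624*t^3 + 2.2088*t^2 + 8.7313*t - 3.4968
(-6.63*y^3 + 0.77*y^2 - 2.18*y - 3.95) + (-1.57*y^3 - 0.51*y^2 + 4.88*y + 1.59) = -8.2*y^3 + 0.26*y^2 + 2.7*y - 2.36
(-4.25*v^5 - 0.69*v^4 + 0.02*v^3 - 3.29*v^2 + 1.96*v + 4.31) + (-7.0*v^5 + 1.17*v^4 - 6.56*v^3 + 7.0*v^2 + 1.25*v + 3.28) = -11.25*v^5 + 0.48*v^4 - 6.54*v^3 + 3.71*v^2 + 3.21*v + 7.59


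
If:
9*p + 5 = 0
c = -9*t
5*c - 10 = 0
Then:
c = 2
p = -5/9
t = -2/9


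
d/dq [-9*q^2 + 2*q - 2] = 2 - 18*q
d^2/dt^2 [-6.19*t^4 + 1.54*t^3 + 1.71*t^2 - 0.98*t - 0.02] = -74.28*t^2 + 9.24*t + 3.42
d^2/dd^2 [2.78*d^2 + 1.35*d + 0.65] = 5.56000000000000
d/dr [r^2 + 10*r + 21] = 2*r + 10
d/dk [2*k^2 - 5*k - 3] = 4*k - 5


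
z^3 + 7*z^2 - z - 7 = (z - 1)*(z + 1)*(z + 7)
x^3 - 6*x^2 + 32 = (x - 4)^2*(x + 2)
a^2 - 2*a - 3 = (a - 3)*(a + 1)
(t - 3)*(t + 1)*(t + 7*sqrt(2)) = t^3 - 2*t^2 + 7*sqrt(2)*t^2 - 14*sqrt(2)*t - 3*t - 21*sqrt(2)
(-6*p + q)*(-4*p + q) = 24*p^2 - 10*p*q + q^2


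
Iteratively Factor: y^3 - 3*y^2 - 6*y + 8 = (y + 2)*(y^2 - 5*y + 4) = (y - 4)*(y + 2)*(y - 1)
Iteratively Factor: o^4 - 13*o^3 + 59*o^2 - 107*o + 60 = (o - 3)*(o^3 - 10*o^2 + 29*o - 20) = (o - 3)*(o - 1)*(o^2 - 9*o + 20) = (o - 4)*(o - 3)*(o - 1)*(o - 5)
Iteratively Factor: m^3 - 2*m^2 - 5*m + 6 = (m + 2)*(m^2 - 4*m + 3) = (m - 3)*(m + 2)*(m - 1)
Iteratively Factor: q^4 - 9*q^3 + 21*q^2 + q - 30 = (q - 3)*(q^3 - 6*q^2 + 3*q + 10) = (q - 5)*(q - 3)*(q^2 - q - 2) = (q - 5)*(q - 3)*(q - 2)*(q + 1)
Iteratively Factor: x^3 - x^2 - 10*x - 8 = (x + 1)*(x^2 - 2*x - 8) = (x - 4)*(x + 1)*(x + 2)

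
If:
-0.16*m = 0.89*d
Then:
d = -0.179775280898876*m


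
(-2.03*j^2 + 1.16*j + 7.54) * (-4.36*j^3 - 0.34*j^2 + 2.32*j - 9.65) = 8.8508*j^5 - 4.3674*j^4 - 37.9784*j^3 + 19.7171*j^2 + 6.2988*j - 72.761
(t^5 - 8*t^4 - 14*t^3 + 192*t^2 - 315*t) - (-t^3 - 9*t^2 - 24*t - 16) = t^5 - 8*t^4 - 13*t^3 + 201*t^2 - 291*t + 16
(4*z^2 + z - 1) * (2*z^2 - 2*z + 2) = 8*z^4 - 6*z^3 + 4*z^2 + 4*z - 2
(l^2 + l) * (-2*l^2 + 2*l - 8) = -2*l^4 - 6*l^2 - 8*l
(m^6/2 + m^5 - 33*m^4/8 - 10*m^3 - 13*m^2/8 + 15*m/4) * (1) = m^6/2 + m^5 - 33*m^4/8 - 10*m^3 - 13*m^2/8 + 15*m/4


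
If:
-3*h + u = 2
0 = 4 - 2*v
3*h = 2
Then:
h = 2/3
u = 4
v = 2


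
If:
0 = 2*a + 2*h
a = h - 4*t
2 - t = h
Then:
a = -4/3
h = 4/3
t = 2/3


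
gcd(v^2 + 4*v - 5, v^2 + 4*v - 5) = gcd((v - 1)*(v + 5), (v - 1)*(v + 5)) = v^2 + 4*v - 5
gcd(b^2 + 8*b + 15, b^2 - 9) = b + 3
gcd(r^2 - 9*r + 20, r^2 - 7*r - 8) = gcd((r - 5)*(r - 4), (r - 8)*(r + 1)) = 1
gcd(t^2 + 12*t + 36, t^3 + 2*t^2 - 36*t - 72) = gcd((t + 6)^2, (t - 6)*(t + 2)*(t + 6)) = t + 6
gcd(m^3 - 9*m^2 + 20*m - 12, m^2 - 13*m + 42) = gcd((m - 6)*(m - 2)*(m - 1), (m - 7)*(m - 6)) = m - 6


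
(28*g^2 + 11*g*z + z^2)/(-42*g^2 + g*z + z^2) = (4*g + z)/(-6*g + z)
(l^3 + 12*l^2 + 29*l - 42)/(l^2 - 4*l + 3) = (l^2 + 13*l + 42)/(l - 3)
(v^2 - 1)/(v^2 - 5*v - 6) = (v - 1)/(v - 6)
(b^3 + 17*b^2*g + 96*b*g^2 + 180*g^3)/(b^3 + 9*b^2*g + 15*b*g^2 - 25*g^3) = (b^2 + 12*b*g + 36*g^2)/(b^2 + 4*b*g - 5*g^2)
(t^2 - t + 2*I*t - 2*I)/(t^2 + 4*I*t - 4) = (t - 1)/(t + 2*I)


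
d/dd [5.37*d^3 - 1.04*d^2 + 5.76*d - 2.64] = 16.11*d^2 - 2.08*d + 5.76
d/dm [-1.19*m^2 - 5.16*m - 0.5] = -2.38*m - 5.16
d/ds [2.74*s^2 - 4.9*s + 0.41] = 5.48*s - 4.9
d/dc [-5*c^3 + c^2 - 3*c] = -15*c^2 + 2*c - 3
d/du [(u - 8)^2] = 2*u - 16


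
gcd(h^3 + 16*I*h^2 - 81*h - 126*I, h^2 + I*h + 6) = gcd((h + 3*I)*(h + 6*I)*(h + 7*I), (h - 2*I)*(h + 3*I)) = h + 3*I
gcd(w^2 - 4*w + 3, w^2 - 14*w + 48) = 1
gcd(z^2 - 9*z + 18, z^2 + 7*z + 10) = 1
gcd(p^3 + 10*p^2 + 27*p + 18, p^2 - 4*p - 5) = p + 1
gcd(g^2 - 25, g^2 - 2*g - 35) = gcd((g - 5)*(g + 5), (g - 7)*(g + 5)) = g + 5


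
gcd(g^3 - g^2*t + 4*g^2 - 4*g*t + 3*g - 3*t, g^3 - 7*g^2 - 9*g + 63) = g + 3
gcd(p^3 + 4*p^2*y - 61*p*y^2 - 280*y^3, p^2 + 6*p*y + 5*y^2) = p + 5*y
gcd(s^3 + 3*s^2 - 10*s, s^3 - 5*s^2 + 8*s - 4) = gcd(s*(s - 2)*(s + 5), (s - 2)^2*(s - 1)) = s - 2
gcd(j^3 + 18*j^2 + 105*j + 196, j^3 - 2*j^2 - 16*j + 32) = j + 4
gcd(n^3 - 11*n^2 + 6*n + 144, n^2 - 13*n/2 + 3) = n - 6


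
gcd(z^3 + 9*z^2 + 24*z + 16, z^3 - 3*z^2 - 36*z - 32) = z^2 + 5*z + 4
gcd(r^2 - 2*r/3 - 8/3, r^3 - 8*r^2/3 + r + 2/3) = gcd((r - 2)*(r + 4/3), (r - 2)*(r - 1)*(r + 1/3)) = r - 2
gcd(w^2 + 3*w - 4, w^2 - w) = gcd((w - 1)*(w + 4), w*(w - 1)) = w - 1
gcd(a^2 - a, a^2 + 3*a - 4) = a - 1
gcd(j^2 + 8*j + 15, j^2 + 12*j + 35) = j + 5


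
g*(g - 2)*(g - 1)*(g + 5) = g^4 + 2*g^3 - 13*g^2 + 10*g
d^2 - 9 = (d - 3)*(d + 3)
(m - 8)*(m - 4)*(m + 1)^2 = m^4 - 10*m^3 + 9*m^2 + 52*m + 32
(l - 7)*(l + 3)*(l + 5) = l^3 + l^2 - 41*l - 105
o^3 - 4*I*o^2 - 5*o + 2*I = (o - 2*I)*(o - I)^2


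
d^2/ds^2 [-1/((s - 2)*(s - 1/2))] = 4*(-4*(s - 2)^2 - 2*(s - 2)*(2*s - 1) - (2*s - 1)^2)/((s - 2)^3*(2*s - 1)^3)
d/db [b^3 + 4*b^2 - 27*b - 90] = 3*b^2 + 8*b - 27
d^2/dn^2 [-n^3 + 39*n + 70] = -6*n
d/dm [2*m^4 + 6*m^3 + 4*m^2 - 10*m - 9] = 8*m^3 + 18*m^2 + 8*m - 10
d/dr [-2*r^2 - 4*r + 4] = -4*r - 4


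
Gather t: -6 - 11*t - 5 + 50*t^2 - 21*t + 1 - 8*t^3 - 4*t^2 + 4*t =-8*t^3 + 46*t^2 - 28*t - 10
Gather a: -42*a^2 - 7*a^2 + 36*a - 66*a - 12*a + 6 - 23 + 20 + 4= -49*a^2 - 42*a + 7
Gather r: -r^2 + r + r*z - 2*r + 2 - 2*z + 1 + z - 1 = -r^2 + r*(z - 1) - z + 2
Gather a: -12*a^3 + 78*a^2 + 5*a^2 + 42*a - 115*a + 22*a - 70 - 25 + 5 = -12*a^3 + 83*a^2 - 51*a - 90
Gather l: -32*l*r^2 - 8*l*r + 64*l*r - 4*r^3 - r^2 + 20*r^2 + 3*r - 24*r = l*(-32*r^2 + 56*r) - 4*r^3 + 19*r^2 - 21*r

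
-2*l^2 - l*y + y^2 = (-2*l + y)*(l + y)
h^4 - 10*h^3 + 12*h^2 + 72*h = h*(h - 6)^2*(h + 2)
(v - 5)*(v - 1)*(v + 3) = v^3 - 3*v^2 - 13*v + 15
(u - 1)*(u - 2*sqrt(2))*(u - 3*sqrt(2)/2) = u^3 - 7*sqrt(2)*u^2/2 - u^2 + 7*sqrt(2)*u/2 + 6*u - 6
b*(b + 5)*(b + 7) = b^3 + 12*b^2 + 35*b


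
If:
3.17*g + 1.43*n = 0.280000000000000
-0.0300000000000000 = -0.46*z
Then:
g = 0.0883280757097792 - 0.451104100946372*n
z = 0.07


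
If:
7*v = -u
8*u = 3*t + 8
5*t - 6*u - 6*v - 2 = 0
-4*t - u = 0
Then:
No Solution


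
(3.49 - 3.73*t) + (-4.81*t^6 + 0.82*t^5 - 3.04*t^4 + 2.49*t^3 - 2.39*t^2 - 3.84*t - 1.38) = -4.81*t^6 + 0.82*t^5 - 3.04*t^4 + 2.49*t^3 - 2.39*t^2 - 7.57*t + 2.11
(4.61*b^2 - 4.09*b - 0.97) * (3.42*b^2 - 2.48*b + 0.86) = 15.7662*b^4 - 25.4206*b^3 + 10.7904*b^2 - 1.1118*b - 0.8342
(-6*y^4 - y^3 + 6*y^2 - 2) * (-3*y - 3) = 18*y^5 + 21*y^4 - 15*y^3 - 18*y^2 + 6*y + 6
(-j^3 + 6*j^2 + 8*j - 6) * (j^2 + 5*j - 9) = -j^5 + j^4 + 47*j^3 - 20*j^2 - 102*j + 54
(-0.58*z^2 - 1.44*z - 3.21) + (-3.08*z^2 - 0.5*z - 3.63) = -3.66*z^2 - 1.94*z - 6.84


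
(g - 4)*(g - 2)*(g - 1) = g^3 - 7*g^2 + 14*g - 8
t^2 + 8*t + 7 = (t + 1)*(t + 7)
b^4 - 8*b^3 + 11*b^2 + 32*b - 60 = (b - 5)*(b - 3)*(b - 2)*(b + 2)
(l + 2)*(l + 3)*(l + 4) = l^3 + 9*l^2 + 26*l + 24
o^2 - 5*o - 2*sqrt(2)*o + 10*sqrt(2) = (o - 5)*(o - 2*sqrt(2))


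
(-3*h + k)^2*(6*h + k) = 54*h^3 - 27*h^2*k + k^3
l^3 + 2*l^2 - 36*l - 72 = (l - 6)*(l + 2)*(l + 6)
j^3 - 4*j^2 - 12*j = j*(j - 6)*(j + 2)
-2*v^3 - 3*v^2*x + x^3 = (-2*v + x)*(v + x)^2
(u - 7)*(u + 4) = u^2 - 3*u - 28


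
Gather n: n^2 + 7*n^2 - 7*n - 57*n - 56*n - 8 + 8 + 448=8*n^2 - 120*n + 448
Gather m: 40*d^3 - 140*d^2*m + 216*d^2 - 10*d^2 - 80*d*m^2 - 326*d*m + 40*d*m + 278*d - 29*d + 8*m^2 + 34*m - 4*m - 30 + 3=40*d^3 + 206*d^2 + 249*d + m^2*(8 - 80*d) + m*(-140*d^2 - 286*d + 30) - 27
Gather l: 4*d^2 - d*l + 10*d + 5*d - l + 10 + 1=4*d^2 + 15*d + l*(-d - 1) + 11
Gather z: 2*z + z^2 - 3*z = z^2 - z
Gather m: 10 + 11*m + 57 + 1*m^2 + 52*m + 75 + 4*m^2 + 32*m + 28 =5*m^2 + 95*m + 170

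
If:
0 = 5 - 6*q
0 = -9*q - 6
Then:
No Solution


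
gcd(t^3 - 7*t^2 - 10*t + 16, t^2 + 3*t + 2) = t + 2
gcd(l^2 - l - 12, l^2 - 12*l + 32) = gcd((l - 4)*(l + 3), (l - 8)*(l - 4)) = l - 4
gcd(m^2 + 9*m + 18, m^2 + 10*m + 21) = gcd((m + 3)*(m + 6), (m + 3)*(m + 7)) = m + 3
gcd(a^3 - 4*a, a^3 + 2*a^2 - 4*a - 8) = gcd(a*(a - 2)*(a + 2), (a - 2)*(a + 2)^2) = a^2 - 4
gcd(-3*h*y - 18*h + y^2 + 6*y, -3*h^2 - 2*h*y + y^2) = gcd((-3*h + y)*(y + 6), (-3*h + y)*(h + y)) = -3*h + y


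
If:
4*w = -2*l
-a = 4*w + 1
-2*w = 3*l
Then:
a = -1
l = 0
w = 0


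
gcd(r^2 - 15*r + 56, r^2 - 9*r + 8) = r - 8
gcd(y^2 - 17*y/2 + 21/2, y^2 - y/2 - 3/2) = y - 3/2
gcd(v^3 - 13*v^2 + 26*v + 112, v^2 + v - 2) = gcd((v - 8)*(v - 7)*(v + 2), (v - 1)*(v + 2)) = v + 2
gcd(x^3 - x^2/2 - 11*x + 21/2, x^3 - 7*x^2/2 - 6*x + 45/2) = x - 3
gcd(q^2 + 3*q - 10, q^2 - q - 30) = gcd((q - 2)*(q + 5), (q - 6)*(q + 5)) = q + 5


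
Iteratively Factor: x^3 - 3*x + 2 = (x - 1)*(x^2 + x - 2) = (x - 1)^2*(x + 2)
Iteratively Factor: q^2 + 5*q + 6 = (q + 2)*(q + 3)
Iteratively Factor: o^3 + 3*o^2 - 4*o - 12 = (o - 2)*(o^2 + 5*o + 6) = (o - 2)*(o + 2)*(o + 3)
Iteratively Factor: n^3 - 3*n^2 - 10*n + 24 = (n + 3)*(n^2 - 6*n + 8) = (n - 2)*(n + 3)*(n - 4)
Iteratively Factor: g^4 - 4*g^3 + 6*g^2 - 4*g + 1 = (g - 1)*(g^3 - 3*g^2 + 3*g - 1) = (g - 1)^2*(g^2 - 2*g + 1) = (g - 1)^3*(g - 1)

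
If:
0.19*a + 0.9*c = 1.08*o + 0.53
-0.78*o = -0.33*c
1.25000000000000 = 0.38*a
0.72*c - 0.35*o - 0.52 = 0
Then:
No Solution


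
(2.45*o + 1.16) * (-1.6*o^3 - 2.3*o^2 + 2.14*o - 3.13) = -3.92*o^4 - 7.491*o^3 + 2.575*o^2 - 5.1861*o - 3.6308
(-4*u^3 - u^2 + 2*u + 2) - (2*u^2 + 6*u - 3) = -4*u^3 - 3*u^2 - 4*u + 5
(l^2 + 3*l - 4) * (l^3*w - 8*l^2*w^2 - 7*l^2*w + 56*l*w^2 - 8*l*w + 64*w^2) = l^5*w - 8*l^4*w^2 - 4*l^4*w + 32*l^3*w^2 - 33*l^3*w + 264*l^2*w^2 + 4*l^2*w - 32*l*w^2 + 32*l*w - 256*w^2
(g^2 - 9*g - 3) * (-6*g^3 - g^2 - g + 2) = -6*g^5 + 53*g^4 + 26*g^3 + 14*g^2 - 15*g - 6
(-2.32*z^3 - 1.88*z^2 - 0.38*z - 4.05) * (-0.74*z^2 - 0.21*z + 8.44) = 1.7168*z^5 + 1.8784*z^4 - 18.9048*z^3 - 12.7904*z^2 - 2.3567*z - 34.182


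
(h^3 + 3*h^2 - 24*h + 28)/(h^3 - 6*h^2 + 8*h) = (h^2 + 5*h - 14)/(h*(h - 4))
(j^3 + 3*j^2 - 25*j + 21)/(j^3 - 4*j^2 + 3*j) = (j + 7)/j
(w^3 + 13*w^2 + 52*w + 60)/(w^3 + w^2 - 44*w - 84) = (w + 5)/(w - 7)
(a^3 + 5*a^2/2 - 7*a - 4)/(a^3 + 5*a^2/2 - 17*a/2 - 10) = (2*a^2 - 3*a - 2)/(2*a^2 - 3*a - 5)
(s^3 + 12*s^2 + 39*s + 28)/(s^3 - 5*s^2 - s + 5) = (s^2 + 11*s + 28)/(s^2 - 6*s + 5)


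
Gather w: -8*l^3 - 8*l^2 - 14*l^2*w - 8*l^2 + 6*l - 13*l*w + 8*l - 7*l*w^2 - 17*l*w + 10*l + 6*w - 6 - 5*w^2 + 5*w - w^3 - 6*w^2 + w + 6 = -8*l^3 - 16*l^2 + 24*l - w^3 + w^2*(-7*l - 11) + w*(-14*l^2 - 30*l + 12)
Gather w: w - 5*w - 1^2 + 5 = 4 - 4*w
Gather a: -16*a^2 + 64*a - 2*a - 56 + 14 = -16*a^2 + 62*a - 42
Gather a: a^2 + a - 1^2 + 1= a^2 + a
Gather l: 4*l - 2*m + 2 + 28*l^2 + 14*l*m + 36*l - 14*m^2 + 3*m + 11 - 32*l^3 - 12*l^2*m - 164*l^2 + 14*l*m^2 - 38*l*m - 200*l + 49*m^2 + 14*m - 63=-32*l^3 + l^2*(-12*m - 136) + l*(14*m^2 - 24*m - 160) + 35*m^2 + 15*m - 50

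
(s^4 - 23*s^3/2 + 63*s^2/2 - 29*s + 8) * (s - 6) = s^5 - 35*s^4/2 + 201*s^3/2 - 218*s^2 + 182*s - 48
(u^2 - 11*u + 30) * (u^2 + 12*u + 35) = u^4 + u^3 - 67*u^2 - 25*u + 1050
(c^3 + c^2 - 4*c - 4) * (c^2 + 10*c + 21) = c^5 + 11*c^4 + 27*c^3 - 23*c^2 - 124*c - 84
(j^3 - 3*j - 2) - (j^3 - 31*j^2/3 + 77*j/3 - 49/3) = 31*j^2/3 - 86*j/3 + 43/3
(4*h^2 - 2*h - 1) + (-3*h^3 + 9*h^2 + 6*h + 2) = -3*h^3 + 13*h^2 + 4*h + 1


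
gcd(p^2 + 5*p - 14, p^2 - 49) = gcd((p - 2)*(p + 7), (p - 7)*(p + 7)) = p + 7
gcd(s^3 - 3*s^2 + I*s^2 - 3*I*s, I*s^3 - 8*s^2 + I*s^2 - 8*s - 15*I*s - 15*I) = 1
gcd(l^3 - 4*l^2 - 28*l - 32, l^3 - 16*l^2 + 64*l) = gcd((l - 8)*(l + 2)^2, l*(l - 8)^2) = l - 8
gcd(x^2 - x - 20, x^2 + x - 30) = x - 5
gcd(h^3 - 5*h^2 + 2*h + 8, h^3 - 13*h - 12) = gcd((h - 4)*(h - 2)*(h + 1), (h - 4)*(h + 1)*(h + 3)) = h^2 - 3*h - 4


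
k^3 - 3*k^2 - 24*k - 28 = (k - 7)*(k + 2)^2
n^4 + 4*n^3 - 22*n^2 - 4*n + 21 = (n - 3)*(n - 1)*(n + 1)*(n + 7)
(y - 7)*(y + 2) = y^2 - 5*y - 14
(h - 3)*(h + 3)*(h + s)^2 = h^4 + 2*h^3*s + h^2*s^2 - 9*h^2 - 18*h*s - 9*s^2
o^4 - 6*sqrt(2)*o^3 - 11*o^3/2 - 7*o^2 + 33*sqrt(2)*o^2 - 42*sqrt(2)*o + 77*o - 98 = (o - 7/2)*(o - 2)*(o - 7*sqrt(2))*(o + sqrt(2))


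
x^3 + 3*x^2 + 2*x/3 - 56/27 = (x - 2/3)*(x + 4/3)*(x + 7/3)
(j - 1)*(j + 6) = j^2 + 5*j - 6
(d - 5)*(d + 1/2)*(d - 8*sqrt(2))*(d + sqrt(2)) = d^4 - 7*sqrt(2)*d^3 - 9*d^3/2 - 37*d^2/2 + 63*sqrt(2)*d^2/2 + 35*sqrt(2)*d/2 + 72*d + 40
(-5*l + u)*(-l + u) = 5*l^2 - 6*l*u + u^2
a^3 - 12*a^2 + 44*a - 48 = (a - 6)*(a - 4)*(a - 2)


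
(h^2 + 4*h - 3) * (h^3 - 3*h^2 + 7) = h^5 + h^4 - 15*h^3 + 16*h^2 + 28*h - 21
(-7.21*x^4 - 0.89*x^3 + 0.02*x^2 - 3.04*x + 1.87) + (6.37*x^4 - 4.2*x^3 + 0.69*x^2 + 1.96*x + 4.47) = -0.84*x^4 - 5.09*x^3 + 0.71*x^2 - 1.08*x + 6.34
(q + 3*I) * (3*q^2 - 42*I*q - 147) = 3*q^3 - 33*I*q^2 - 21*q - 441*I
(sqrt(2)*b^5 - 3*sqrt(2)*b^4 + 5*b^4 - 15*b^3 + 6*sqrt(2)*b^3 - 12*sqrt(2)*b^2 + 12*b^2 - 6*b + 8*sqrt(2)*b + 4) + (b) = sqrt(2)*b^5 - 3*sqrt(2)*b^4 + 5*b^4 - 15*b^3 + 6*sqrt(2)*b^3 - 12*sqrt(2)*b^2 + 12*b^2 - 5*b + 8*sqrt(2)*b + 4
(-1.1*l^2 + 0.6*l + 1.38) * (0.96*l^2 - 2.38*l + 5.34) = -1.056*l^4 + 3.194*l^3 - 5.9772*l^2 - 0.0804*l + 7.3692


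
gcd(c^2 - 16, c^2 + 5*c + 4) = c + 4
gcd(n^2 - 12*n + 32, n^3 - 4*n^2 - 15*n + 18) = 1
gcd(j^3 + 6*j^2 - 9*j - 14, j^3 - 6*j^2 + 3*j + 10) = j^2 - j - 2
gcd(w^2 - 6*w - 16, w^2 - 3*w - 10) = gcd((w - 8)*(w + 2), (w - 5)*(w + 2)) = w + 2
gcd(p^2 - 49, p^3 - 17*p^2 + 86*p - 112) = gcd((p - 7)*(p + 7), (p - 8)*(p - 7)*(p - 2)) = p - 7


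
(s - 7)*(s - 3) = s^2 - 10*s + 21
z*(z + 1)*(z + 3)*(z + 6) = z^4 + 10*z^3 + 27*z^2 + 18*z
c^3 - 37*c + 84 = (c - 4)*(c - 3)*(c + 7)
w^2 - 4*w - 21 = (w - 7)*(w + 3)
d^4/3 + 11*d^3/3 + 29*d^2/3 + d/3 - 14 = (d/3 + 1)*(d - 1)*(d + 2)*(d + 7)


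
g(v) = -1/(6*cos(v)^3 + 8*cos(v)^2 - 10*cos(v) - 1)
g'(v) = -(18*sin(v)*cos(v)^2 + 16*sin(v)*cos(v) - 10*sin(v))/(6*cos(v)^3 + 8*cos(v)^2 - 10*cos(v) - 1)^2 = 2*(-9*cos(v)^2 - 8*cos(v) + 5)*sin(v)/(6*cos(v)^3 + 8*cos(v)^2 - 10*cos(v) - 1)^2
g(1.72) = -1.55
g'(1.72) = 28.60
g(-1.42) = 0.43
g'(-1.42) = -1.34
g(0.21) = -0.40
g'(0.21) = -0.77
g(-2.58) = -0.10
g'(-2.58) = -0.06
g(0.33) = -0.56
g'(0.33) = -2.17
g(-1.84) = -0.47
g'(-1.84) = -2.80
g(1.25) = 0.32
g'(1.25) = 0.30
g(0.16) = -0.37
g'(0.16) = -0.51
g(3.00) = -0.09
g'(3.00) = 0.01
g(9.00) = -0.10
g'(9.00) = 0.04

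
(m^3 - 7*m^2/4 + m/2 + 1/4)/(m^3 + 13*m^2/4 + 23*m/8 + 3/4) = 2*(4*m^3 - 7*m^2 + 2*m + 1)/(8*m^3 + 26*m^2 + 23*m + 6)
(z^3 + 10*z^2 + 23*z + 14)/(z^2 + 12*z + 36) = (z^3 + 10*z^2 + 23*z + 14)/(z^2 + 12*z + 36)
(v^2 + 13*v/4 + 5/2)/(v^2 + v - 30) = (v^2 + 13*v/4 + 5/2)/(v^2 + v - 30)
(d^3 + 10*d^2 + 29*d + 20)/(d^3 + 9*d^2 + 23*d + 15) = (d + 4)/(d + 3)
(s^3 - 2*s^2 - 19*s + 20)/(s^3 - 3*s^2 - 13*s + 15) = (s + 4)/(s + 3)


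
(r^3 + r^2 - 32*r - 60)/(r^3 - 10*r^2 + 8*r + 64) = (r^2 - r - 30)/(r^2 - 12*r + 32)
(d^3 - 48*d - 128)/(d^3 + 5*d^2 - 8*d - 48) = (d - 8)/(d - 3)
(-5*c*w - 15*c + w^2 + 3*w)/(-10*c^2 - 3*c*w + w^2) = (w + 3)/(2*c + w)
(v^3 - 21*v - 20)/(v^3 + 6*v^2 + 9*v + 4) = (v - 5)/(v + 1)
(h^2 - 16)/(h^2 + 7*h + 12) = (h - 4)/(h + 3)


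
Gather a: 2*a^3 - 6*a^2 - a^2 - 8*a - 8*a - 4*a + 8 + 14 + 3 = 2*a^3 - 7*a^2 - 20*a + 25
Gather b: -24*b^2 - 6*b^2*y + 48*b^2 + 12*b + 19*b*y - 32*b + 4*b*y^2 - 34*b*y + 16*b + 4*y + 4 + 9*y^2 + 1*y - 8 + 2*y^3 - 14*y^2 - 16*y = b^2*(24 - 6*y) + b*(4*y^2 - 15*y - 4) + 2*y^3 - 5*y^2 - 11*y - 4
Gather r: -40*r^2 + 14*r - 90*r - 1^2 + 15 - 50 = -40*r^2 - 76*r - 36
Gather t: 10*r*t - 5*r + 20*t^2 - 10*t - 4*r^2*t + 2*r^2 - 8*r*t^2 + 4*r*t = 2*r^2 - 5*r + t^2*(20 - 8*r) + t*(-4*r^2 + 14*r - 10)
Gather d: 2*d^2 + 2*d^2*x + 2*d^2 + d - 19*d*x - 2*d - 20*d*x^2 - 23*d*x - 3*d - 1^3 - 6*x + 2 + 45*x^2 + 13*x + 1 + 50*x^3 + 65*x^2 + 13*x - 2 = d^2*(2*x + 4) + d*(-20*x^2 - 42*x - 4) + 50*x^3 + 110*x^2 + 20*x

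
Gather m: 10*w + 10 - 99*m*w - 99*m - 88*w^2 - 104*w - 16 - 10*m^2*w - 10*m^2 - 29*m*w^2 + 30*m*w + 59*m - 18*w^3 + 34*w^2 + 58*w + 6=m^2*(-10*w - 10) + m*(-29*w^2 - 69*w - 40) - 18*w^3 - 54*w^2 - 36*w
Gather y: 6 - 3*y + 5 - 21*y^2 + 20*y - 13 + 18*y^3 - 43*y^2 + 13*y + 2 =18*y^3 - 64*y^2 + 30*y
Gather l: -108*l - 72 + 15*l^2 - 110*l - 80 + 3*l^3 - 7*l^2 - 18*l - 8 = 3*l^3 + 8*l^2 - 236*l - 160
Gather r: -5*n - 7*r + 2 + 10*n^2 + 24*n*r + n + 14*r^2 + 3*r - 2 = 10*n^2 - 4*n + 14*r^2 + r*(24*n - 4)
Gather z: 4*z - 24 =4*z - 24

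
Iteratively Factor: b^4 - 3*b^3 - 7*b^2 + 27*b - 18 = (b - 2)*(b^3 - b^2 - 9*b + 9) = (b - 2)*(b - 1)*(b^2 - 9) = (b - 2)*(b - 1)*(b + 3)*(b - 3)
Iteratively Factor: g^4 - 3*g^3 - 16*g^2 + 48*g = (g - 4)*(g^3 + g^2 - 12*g) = g*(g - 4)*(g^2 + g - 12) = g*(g - 4)*(g - 3)*(g + 4)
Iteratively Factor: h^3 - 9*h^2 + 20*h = (h - 5)*(h^2 - 4*h) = (h - 5)*(h - 4)*(h)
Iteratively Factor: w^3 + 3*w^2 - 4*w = (w - 1)*(w^2 + 4*w) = w*(w - 1)*(w + 4)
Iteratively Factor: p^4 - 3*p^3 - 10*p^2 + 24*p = (p)*(p^3 - 3*p^2 - 10*p + 24) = p*(p - 2)*(p^2 - p - 12) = p*(p - 4)*(p - 2)*(p + 3)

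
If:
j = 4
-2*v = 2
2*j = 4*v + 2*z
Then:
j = 4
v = -1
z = 6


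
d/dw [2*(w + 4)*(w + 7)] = 4*w + 22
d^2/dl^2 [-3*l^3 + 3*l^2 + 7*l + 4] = 6 - 18*l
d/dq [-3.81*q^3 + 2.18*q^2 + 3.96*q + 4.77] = -11.43*q^2 + 4.36*q + 3.96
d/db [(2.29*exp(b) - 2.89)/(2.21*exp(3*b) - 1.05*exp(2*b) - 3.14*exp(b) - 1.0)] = (-10.1218*exp(3*b) + 21.5652*exp(2*b) - 6.069*exp(b) - 11.3646)*exp(b)/(4.8841*exp(6*b) - 4.641*exp(5*b) - 12.7763*exp(4*b) + 2.174*exp(3*b) + 11.9596*exp(2*b) + 6.28*exp(b) + 1.0)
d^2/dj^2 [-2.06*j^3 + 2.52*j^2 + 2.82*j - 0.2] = 5.04 - 12.36*j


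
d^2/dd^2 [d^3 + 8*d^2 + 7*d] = 6*d + 16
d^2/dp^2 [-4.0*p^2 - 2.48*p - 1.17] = -8.00000000000000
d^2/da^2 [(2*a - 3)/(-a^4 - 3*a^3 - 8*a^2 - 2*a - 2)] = 2*(-(2*a - 3)*(4*a^3 + 9*a^2 + 16*a + 2)^2 + (8*a^3 + 18*a^2 + 32*a + (2*a - 3)*(6*a^2 + 9*a + 8) + 4)*(a^4 + 3*a^3 + 8*a^2 + 2*a + 2))/(a^4 + 3*a^3 + 8*a^2 + 2*a + 2)^3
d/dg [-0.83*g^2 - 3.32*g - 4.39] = -1.66*g - 3.32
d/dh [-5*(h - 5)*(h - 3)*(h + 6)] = -15*h^2 + 20*h + 165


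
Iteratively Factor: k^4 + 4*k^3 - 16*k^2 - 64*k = (k)*(k^3 + 4*k^2 - 16*k - 64) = k*(k - 4)*(k^2 + 8*k + 16) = k*(k - 4)*(k + 4)*(k + 4)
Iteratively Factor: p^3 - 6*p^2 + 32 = (p + 2)*(p^2 - 8*p + 16) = (p - 4)*(p + 2)*(p - 4)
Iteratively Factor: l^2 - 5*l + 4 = (l - 4)*(l - 1)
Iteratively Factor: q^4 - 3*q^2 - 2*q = (q - 2)*(q^3 + 2*q^2 + q) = (q - 2)*(q + 1)*(q^2 + q) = (q - 2)*(q + 1)^2*(q)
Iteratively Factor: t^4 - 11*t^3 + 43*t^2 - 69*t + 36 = (t - 3)*(t^3 - 8*t^2 + 19*t - 12) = (t - 3)^2*(t^2 - 5*t + 4) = (t - 4)*(t - 3)^2*(t - 1)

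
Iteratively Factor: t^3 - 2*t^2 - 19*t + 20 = (t - 5)*(t^2 + 3*t - 4) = (t - 5)*(t - 1)*(t + 4)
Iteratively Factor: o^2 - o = (o - 1)*(o)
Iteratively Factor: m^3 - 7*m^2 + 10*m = (m - 5)*(m^2 - 2*m) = (m - 5)*(m - 2)*(m)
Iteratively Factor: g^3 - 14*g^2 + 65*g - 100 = (g - 4)*(g^2 - 10*g + 25) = (g - 5)*(g - 4)*(g - 5)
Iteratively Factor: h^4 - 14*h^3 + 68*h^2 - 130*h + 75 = (h - 3)*(h^3 - 11*h^2 + 35*h - 25) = (h - 5)*(h - 3)*(h^2 - 6*h + 5) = (h - 5)^2*(h - 3)*(h - 1)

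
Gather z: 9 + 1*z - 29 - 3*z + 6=-2*z - 14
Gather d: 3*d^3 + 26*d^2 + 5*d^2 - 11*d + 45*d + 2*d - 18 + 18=3*d^3 + 31*d^2 + 36*d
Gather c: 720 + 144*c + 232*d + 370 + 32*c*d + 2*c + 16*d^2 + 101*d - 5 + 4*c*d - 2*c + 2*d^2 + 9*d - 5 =c*(36*d + 144) + 18*d^2 + 342*d + 1080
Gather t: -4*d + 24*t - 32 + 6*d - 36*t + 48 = 2*d - 12*t + 16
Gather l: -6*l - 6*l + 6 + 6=12 - 12*l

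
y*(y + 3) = y^2 + 3*y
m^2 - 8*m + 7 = (m - 7)*(m - 1)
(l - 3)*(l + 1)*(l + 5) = l^3 + 3*l^2 - 13*l - 15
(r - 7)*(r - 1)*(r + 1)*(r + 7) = r^4 - 50*r^2 + 49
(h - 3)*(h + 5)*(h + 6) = h^3 + 8*h^2 - 3*h - 90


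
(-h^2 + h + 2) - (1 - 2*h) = -h^2 + 3*h + 1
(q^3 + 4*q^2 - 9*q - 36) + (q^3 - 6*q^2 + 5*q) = 2*q^3 - 2*q^2 - 4*q - 36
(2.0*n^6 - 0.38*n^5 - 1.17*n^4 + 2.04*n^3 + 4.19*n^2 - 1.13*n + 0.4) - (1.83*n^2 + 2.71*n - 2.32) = 2.0*n^6 - 0.38*n^5 - 1.17*n^4 + 2.04*n^3 + 2.36*n^2 - 3.84*n + 2.72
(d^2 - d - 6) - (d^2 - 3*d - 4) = 2*d - 2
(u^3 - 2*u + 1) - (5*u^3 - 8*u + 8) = -4*u^3 + 6*u - 7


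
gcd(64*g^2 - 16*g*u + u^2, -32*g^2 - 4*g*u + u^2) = -8*g + u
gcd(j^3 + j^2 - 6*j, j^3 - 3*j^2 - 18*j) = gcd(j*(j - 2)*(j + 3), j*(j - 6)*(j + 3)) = j^2 + 3*j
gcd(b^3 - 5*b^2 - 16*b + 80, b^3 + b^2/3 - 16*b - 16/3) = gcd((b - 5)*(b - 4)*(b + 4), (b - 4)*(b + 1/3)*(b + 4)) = b^2 - 16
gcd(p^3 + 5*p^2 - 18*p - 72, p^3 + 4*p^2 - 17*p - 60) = p^2 - p - 12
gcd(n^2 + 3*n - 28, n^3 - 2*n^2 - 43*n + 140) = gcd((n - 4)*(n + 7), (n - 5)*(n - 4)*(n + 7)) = n^2 + 3*n - 28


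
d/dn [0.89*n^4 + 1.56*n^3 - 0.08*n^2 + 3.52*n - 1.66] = 3.56*n^3 + 4.68*n^2 - 0.16*n + 3.52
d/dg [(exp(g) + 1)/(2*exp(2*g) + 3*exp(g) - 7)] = (-(exp(g) + 1)*(4*exp(g) + 3) + 2*exp(2*g) + 3*exp(g) - 7)*exp(g)/(2*exp(2*g) + 3*exp(g) - 7)^2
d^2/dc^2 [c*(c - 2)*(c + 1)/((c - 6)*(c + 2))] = 4*(11*c^3 + 54*c^2 + 180*c - 24)/(c^6 - 12*c^5 + 12*c^4 + 224*c^3 - 144*c^2 - 1728*c - 1728)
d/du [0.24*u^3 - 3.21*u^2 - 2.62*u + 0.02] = 0.72*u^2 - 6.42*u - 2.62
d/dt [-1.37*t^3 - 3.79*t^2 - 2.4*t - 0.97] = -4.11*t^2 - 7.58*t - 2.4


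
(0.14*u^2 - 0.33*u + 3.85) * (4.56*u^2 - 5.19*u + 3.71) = 0.6384*u^4 - 2.2314*u^3 + 19.7881*u^2 - 21.2058*u + 14.2835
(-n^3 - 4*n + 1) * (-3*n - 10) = 3*n^4 + 10*n^3 + 12*n^2 + 37*n - 10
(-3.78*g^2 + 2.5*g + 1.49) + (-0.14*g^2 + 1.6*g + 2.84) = -3.92*g^2 + 4.1*g + 4.33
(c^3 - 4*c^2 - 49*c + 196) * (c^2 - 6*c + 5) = c^5 - 10*c^4 - 20*c^3 + 470*c^2 - 1421*c + 980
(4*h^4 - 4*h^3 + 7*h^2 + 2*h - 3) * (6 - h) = -4*h^5 + 28*h^4 - 31*h^3 + 40*h^2 + 15*h - 18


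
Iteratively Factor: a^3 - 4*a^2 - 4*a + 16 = (a - 2)*(a^2 - 2*a - 8) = (a - 4)*(a - 2)*(a + 2)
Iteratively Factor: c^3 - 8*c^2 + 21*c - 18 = (c - 2)*(c^2 - 6*c + 9) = (c - 3)*(c - 2)*(c - 3)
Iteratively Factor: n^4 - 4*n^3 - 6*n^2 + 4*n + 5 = (n + 1)*(n^3 - 5*n^2 - n + 5) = (n - 5)*(n + 1)*(n^2 - 1) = (n - 5)*(n + 1)^2*(n - 1)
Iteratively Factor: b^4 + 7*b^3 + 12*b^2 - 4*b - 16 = (b + 4)*(b^3 + 3*b^2 - 4) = (b + 2)*(b + 4)*(b^2 + b - 2) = (b - 1)*(b + 2)*(b + 4)*(b + 2)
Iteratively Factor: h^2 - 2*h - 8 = (h + 2)*(h - 4)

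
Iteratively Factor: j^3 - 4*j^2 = (j)*(j^2 - 4*j) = j*(j - 4)*(j)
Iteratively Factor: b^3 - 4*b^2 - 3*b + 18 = (b + 2)*(b^2 - 6*b + 9) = (b - 3)*(b + 2)*(b - 3)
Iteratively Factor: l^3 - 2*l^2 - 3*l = (l)*(l^2 - 2*l - 3) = l*(l + 1)*(l - 3)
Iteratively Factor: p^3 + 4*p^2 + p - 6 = (p + 3)*(p^2 + p - 2) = (p + 2)*(p + 3)*(p - 1)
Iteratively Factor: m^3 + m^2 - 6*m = (m + 3)*(m^2 - 2*m) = (m - 2)*(m + 3)*(m)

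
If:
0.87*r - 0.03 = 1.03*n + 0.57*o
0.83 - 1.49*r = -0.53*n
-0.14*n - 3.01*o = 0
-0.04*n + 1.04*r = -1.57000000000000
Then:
No Solution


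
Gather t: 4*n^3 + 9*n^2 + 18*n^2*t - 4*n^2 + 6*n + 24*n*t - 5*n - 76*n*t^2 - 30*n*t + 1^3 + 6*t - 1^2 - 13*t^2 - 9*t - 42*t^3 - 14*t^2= 4*n^3 + 5*n^2 + n - 42*t^3 + t^2*(-76*n - 27) + t*(18*n^2 - 6*n - 3)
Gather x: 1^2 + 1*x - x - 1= 0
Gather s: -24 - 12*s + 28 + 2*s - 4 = -10*s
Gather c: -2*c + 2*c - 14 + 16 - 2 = 0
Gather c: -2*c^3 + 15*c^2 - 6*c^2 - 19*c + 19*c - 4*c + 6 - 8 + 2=-2*c^3 + 9*c^2 - 4*c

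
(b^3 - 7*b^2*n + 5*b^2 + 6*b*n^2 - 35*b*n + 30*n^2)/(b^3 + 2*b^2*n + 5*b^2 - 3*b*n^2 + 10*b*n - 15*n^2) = (b - 6*n)/(b + 3*n)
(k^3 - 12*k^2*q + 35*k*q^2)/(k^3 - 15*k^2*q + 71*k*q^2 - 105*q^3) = k/(k - 3*q)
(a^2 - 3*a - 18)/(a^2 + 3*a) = (a - 6)/a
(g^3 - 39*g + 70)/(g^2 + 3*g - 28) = (g^2 - 7*g + 10)/(g - 4)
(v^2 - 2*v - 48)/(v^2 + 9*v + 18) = (v - 8)/(v + 3)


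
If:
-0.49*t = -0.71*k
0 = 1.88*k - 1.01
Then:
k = 0.54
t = 0.78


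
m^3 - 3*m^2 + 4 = (m - 2)^2*(m + 1)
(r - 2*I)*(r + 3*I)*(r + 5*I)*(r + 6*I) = r^4 + 12*I*r^3 - 35*r^2 + 36*I*r - 180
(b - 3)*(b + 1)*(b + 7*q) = b^3 + 7*b^2*q - 2*b^2 - 14*b*q - 3*b - 21*q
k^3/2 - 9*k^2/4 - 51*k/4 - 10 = (k/2 + 1/2)*(k - 8)*(k + 5/2)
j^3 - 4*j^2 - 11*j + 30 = (j - 5)*(j - 2)*(j + 3)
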